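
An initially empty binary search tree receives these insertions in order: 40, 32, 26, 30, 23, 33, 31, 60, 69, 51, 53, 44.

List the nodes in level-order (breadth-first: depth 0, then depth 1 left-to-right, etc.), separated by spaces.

40 32 60 26 33 51 69 23 30 44 53 31

Resulting structure (node: left, right):
  40: L=32, R=60
  32: L=26, R=33
  26: L=23, R=30
  30: L=–, R=31
  23: L=–, R=–
  33: L=–, R=–
  31: L=–, R=–
  60: L=51, R=69
  69: L=–, R=–
  51: L=44, R=53
  53: L=–, R=–
  44: L=–, R=–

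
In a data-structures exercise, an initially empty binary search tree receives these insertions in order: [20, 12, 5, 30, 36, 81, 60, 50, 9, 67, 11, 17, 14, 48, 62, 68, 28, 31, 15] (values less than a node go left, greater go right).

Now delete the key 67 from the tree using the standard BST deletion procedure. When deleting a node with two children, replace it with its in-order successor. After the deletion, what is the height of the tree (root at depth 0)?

6

Insert 20: tree is empty, so 20 becomes the root.
Insert 12: 12 < 20 → go left. Place as left child of 20.
Insert 5: 5 < 20 → go left; 5 < 12 → go left. Place as left child of 12.
Insert 30: 30 > 20 → go right. Place as right child of 20.
Insert 36: 36 > 20 → go right; 36 > 30 → go right. Place as right child of 30.
Insert 81: 81 > 20 → go right; 81 > 30 → go right; 81 > 36 → go right. Place as right child of 36.
Insert 60: 60 > 20 → go right; 60 > 30 → go right; 60 > 36 → go right; 60 < 81 → go left. Place as left child of 81.
Insert 50: 50 > 20 → go right; 50 > 30 → go right; 50 > 36 → go right; 50 < 81 → go left; 50 < 60 → go left. Place as left child of 60.
Insert 9: 9 < 20 → go left; 9 < 12 → go left; 9 > 5 → go right. Place as right child of 5.
Insert 67: 67 > 20 → go right; 67 > 30 → go right; 67 > 36 → go right; 67 < 81 → go left; 67 > 60 → go right. Place as right child of 60.
Insert 11: 11 < 20 → go left; 11 < 12 → go left; 11 > 5 → go right; 11 > 9 → go right. Place as right child of 9.
Insert 17: 17 < 20 → go left; 17 > 12 → go right. Place as right child of 12.
Insert 14: 14 < 20 → go left; 14 > 12 → go right; 14 < 17 → go left. Place as left child of 17.
Insert 48: 48 > 20 → go right; 48 > 30 → go right; 48 > 36 → go right; 48 < 81 → go left; 48 < 60 → go left; 48 < 50 → go left. Place as left child of 50.
Insert 62: 62 > 20 → go right; 62 > 30 → go right; 62 > 36 → go right; 62 < 81 → go left; 62 > 60 → go right; 62 < 67 → go left. Place as left child of 67.
Insert 68: 68 > 20 → go right; 68 > 30 → go right; 68 > 36 → go right; 68 < 81 → go left; 68 > 60 → go right; 68 > 67 → go right. Place as right child of 67.
Insert 28: 28 > 20 → go right; 28 < 30 → go left. Place as left child of 30.
Insert 31: 31 > 20 → go right; 31 > 30 → go right; 31 < 36 → go left. Place as left child of 36.
Insert 15: 15 < 20 → go left; 15 > 12 → go right; 15 < 17 → go left; 15 > 14 → go right. Place as right child of 14.

Delete 67 (two children — replace with in-order successor).
After deletion, deepest node is 48 at depth 6.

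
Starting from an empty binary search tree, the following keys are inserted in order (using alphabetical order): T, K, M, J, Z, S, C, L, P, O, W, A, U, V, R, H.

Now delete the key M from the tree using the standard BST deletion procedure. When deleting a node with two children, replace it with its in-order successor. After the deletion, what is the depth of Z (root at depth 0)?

Resulting structure (node: left, right):
  T: L=K, R=Z
  K: L=J, R=M
  M: L=L, R=S
  J: L=C, R=–
  Z: L=W, R=–
  S: L=P, R=–
  C: L=A, R=H
  L: L=–, R=–
  P: L=O, R=R
  O: L=–, R=–
  W: L=U, R=–
  A: L=–, R=–
  U: L=–, R=V
  V: L=–, R=–
  R: L=–, R=–
  H: L=–, R=–

Delete M (two children — replace with in-order successor).
After deletion, path to Z: T → Z.

1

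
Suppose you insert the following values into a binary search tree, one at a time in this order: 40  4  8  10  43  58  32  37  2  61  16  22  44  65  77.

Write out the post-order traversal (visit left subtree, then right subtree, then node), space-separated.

Insert 40: tree is empty, so 40 becomes the root.
Insert 4: 4 < 40 → go left. Place as left child of 40.
Insert 8: 8 < 40 → go left; 8 > 4 → go right. Place as right child of 4.
Insert 10: 10 < 40 → go left; 10 > 4 → go right; 10 > 8 → go right. Place as right child of 8.
Insert 43: 43 > 40 → go right. Place as right child of 40.
Insert 58: 58 > 40 → go right; 58 > 43 → go right. Place as right child of 43.
Insert 32: 32 < 40 → go left; 32 > 4 → go right; 32 > 8 → go right; 32 > 10 → go right. Place as right child of 10.
Insert 37: 37 < 40 → go left; 37 > 4 → go right; 37 > 8 → go right; 37 > 10 → go right; 37 > 32 → go right. Place as right child of 32.
Insert 2: 2 < 40 → go left; 2 < 4 → go left. Place as left child of 4.
Insert 61: 61 > 40 → go right; 61 > 43 → go right; 61 > 58 → go right. Place as right child of 58.
Insert 16: 16 < 40 → go left; 16 > 4 → go right; 16 > 8 → go right; 16 > 10 → go right; 16 < 32 → go left. Place as left child of 32.
Insert 22: 22 < 40 → go left; 22 > 4 → go right; 22 > 8 → go right; 22 > 10 → go right; 22 < 32 → go left; 22 > 16 → go right. Place as right child of 16.
Insert 44: 44 > 40 → go right; 44 > 43 → go right; 44 < 58 → go left. Place as left child of 58.
Insert 65: 65 > 40 → go right; 65 > 43 → go right; 65 > 58 → go right; 65 > 61 → go right. Place as right child of 61.
Insert 77: 77 > 40 → go right; 77 > 43 → go right; 77 > 58 → go right; 77 > 61 → go right; 77 > 65 → go right. Place as right child of 65.

2 22 16 37 32 10 8 4 44 77 65 61 58 43 40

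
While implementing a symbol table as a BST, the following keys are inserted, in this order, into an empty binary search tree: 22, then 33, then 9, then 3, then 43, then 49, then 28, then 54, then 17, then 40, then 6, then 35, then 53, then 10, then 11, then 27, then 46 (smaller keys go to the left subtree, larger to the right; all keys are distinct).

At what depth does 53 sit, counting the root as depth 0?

5

22: root
33: right child of 22 (depth 1)
9: left child of 22 (depth 1)
3: left child of 9 (depth 2)
43: right child of 33 (depth 2)
49: right child of 43 (depth 3)
28: left child of 33 (depth 2)
54: right child of 49 (depth 4)
17: right child of 9 (depth 2)
40: left child of 43 (depth 3)
6: right child of 3 (depth 3)
35: left child of 40 (depth 4)
53: left child of 54 (depth 5)
10: left child of 17 (depth 3)
11: right child of 10 (depth 4)
27: left child of 28 (depth 3)
46: left child of 49 (depth 4)

Path to 53: 22 → 33 → 43 → 49 → 54 → 53, which is 5 edges.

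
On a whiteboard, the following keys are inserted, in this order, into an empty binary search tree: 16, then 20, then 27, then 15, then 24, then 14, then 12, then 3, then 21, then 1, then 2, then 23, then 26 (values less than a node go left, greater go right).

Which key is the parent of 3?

16: root
20: right child of 16 (depth 1)
27: right child of 20 (depth 2)
15: left child of 16 (depth 1)
24: left child of 27 (depth 3)
14: left child of 15 (depth 2)
12: left child of 14 (depth 3)
3: left child of 12 (depth 4)
21: left child of 24 (depth 4)
1: left child of 3 (depth 5)
2: right child of 1 (depth 6)
23: right child of 21 (depth 5)
26: right child of 24 (depth 4)

12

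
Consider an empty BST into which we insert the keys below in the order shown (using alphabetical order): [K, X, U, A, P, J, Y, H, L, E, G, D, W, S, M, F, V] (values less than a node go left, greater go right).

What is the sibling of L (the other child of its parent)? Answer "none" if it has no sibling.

K: root
X: right child of K (depth 1)
U: left child of X (depth 2)
A: left child of K (depth 1)
P: left child of U (depth 3)
J: right child of A (depth 2)
Y: right child of X (depth 2)
H: left child of J (depth 3)
L: left child of P (depth 4)
E: left child of H (depth 4)
G: right child of E (depth 5)
D: left child of E (depth 5)
W: right child of U (depth 3)
S: right child of P (depth 4)
M: right child of L (depth 5)
F: left child of G (depth 6)
V: left child of W (depth 4)

L's parent is P; the other child of P is S.

S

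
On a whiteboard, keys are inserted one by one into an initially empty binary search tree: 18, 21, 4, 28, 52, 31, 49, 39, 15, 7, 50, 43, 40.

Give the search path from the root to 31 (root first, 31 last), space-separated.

Insert 18: tree is empty, so 18 becomes the root.
Insert 21: 21 > 18 → go right. Place as right child of 18.
Insert 4: 4 < 18 → go left. Place as left child of 18.
Insert 28: 28 > 18 → go right; 28 > 21 → go right. Place as right child of 21.
Insert 52: 52 > 18 → go right; 52 > 21 → go right; 52 > 28 → go right. Place as right child of 28.
Insert 31: 31 > 18 → go right; 31 > 21 → go right; 31 > 28 → go right; 31 < 52 → go left. Place as left child of 52.
Insert 49: 49 > 18 → go right; 49 > 21 → go right; 49 > 28 → go right; 49 < 52 → go left; 49 > 31 → go right. Place as right child of 31.
Insert 39: 39 > 18 → go right; 39 > 21 → go right; 39 > 28 → go right; 39 < 52 → go left; 39 > 31 → go right; 39 < 49 → go left. Place as left child of 49.
Insert 15: 15 < 18 → go left; 15 > 4 → go right. Place as right child of 4.
Insert 7: 7 < 18 → go left; 7 > 4 → go right; 7 < 15 → go left. Place as left child of 15.
Insert 50: 50 > 18 → go right; 50 > 21 → go right; 50 > 28 → go right; 50 < 52 → go left; 50 > 31 → go right; 50 > 49 → go right. Place as right child of 49.
Insert 43: 43 > 18 → go right; 43 > 21 → go right; 43 > 28 → go right; 43 < 52 → go left; 43 > 31 → go right; 43 < 49 → go left; 43 > 39 → go right. Place as right child of 39.
Insert 40: 40 > 18 → go right; 40 > 21 → go right; 40 > 28 → go right; 40 < 52 → go left; 40 > 31 → go right; 40 < 49 → go left; 40 > 39 → go right; 40 < 43 → go left. Place as left child of 43.

18 21 28 52 31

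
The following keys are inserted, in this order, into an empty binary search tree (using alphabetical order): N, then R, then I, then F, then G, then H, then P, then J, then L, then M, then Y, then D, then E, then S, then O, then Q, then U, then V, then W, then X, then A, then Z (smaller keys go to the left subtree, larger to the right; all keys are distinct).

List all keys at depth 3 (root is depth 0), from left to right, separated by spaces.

D G L O Q S Z

Insert N: tree is empty, so N becomes the root.
Insert R: R > N → go right. Place as right child of N.
Insert I: I < N → go left. Place as left child of N.
Insert F: F < N → go left; F < I → go left. Place as left child of I.
Insert G: G < N → go left; G < I → go left; G > F → go right. Place as right child of F.
Insert H: H < N → go left; H < I → go left; H > F → go right; H > G → go right. Place as right child of G.
Insert P: P > N → go right; P < R → go left. Place as left child of R.
Insert J: J < N → go left; J > I → go right. Place as right child of I.
Insert L: L < N → go left; L > I → go right; L > J → go right. Place as right child of J.
Insert M: M < N → go left; M > I → go right; M > J → go right; M > L → go right. Place as right child of L.
Insert Y: Y > N → go right; Y > R → go right. Place as right child of R.
Insert D: D < N → go left; D < I → go left; D < F → go left. Place as left child of F.
Insert E: E < N → go left; E < I → go left; E < F → go left; E > D → go right. Place as right child of D.
Insert S: S > N → go right; S > R → go right; S < Y → go left. Place as left child of Y.
Insert O: O > N → go right; O < R → go left; O < P → go left. Place as left child of P.
Insert Q: Q > N → go right; Q < R → go left; Q > P → go right. Place as right child of P.
Insert U: U > N → go right; U > R → go right; U < Y → go left; U > S → go right. Place as right child of S.
Insert V: V > N → go right; V > R → go right; V < Y → go left; V > S → go right; V > U → go right. Place as right child of U.
Insert W: W > N → go right; W > R → go right; W < Y → go left; W > S → go right; W > U → go right; W > V → go right. Place as right child of V.
Insert X: X > N → go right; X > R → go right; X < Y → go left; X > S → go right; X > U → go right; X > V → go right; X > W → go right. Place as right child of W.
Insert A: A < N → go left; A < I → go left; A < F → go left; A < D → go left. Place as left child of D.
Insert Z: Z > N → go right; Z > R → go right; Z > Y → go right. Place as right child of Y.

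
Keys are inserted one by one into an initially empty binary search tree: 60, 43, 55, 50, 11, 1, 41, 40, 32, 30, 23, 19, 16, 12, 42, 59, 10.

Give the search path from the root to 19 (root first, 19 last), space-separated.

60 43 11 41 40 32 30 23 19

Insert 60: tree is empty, so 60 becomes the root.
Insert 43: 43 < 60 → go left. Place as left child of 60.
Insert 55: 55 < 60 → go left; 55 > 43 → go right. Place as right child of 43.
Insert 50: 50 < 60 → go left; 50 > 43 → go right; 50 < 55 → go left. Place as left child of 55.
Insert 11: 11 < 60 → go left; 11 < 43 → go left. Place as left child of 43.
Insert 1: 1 < 60 → go left; 1 < 43 → go left; 1 < 11 → go left. Place as left child of 11.
Insert 41: 41 < 60 → go left; 41 < 43 → go left; 41 > 11 → go right. Place as right child of 11.
Insert 40: 40 < 60 → go left; 40 < 43 → go left; 40 > 11 → go right; 40 < 41 → go left. Place as left child of 41.
Insert 32: 32 < 60 → go left; 32 < 43 → go left; 32 > 11 → go right; 32 < 41 → go left; 32 < 40 → go left. Place as left child of 40.
Insert 30: 30 < 60 → go left; 30 < 43 → go left; 30 > 11 → go right; 30 < 41 → go left; 30 < 40 → go left; 30 < 32 → go left. Place as left child of 32.
Insert 23: 23 < 60 → go left; 23 < 43 → go left; 23 > 11 → go right; 23 < 41 → go left; 23 < 40 → go left; 23 < 32 → go left; 23 < 30 → go left. Place as left child of 30.
Insert 19: 19 < 60 → go left; 19 < 43 → go left; 19 > 11 → go right; 19 < 41 → go left; 19 < 40 → go left; 19 < 32 → go left; 19 < 30 → go left; 19 < 23 → go left. Place as left child of 23.
Insert 16: 16 < 60 → go left; 16 < 43 → go left; 16 > 11 → go right; 16 < 41 → go left; 16 < 40 → go left; 16 < 32 → go left; 16 < 30 → go left; 16 < 23 → go left; 16 < 19 → go left. Place as left child of 19.
Insert 12: 12 < 60 → go left; 12 < 43 → go left; 12 > 11 → go right; 12 < 41 → go left; 12 < 40 → go left; 12 < 32 → go left; 12 < 30 → go left; 12 < 23 → go left; 12 < 19 → go left; 12 < 16 → go left. Place as left child of 16.
Insert 42: 42 < 60 → go left; 42 < 43 → go left; 42 > 11 → go right; 42 > 41 → go right. Place as right child of 41.
Insert 59: 59 < 60 → go left; 59 > 43 → go right; 59 > 55 → go right. Place as right child of 55.
Insert 10: 10 < 60 → go left; 10 < 43 → go left; 10 < 11 → go left; 10 > 1 → go right. Place as right child of 1.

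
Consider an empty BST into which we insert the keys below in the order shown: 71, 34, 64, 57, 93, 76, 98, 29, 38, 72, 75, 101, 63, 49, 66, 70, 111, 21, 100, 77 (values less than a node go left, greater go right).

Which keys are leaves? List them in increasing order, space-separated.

Resulting structure (node: left, right):
  71: L=34, R=93
  34: L=29, R=64
  64: L=57, R=66
  57: L=38, R=63
  93: L=76, R=98
  76: L=72, R=77
  98: L=–, R=101
  29: L=21, R=–
  38: L=–, R=49
  72: L=–, R=75
  75: L=–, R=–
  101: L=100, R=111
  63: L=–, R=–
  49: L=–, R=–
  66: L=–, R=70
  70: L=–, R=–
  111: L=–, R=–
  21: L=–, R=–
  100: L=–, R=–
  77: L=–, R=–

21 49 63 70 75 77 100 111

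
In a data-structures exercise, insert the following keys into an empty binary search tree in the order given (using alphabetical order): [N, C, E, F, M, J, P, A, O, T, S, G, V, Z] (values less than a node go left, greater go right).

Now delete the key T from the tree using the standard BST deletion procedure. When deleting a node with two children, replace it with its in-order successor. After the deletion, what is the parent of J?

M

Resulting structure (node: left, right):
  N: L=C, R=P
  C: L=A, R=E
  E: L=–, R=F
  F: L=–, R=M
  M: L=J, R=–
  J: L=G, R=–
  P: L=O, R=T
  A: L=–, R=–
  O: L=–, R=–
  T: L=S, R=V
  S: L=–, R=–
  G: L=–, R=–
  V: L=–, R=Z
  Z: L=–, R=–

Delete T (two children — replace with in-order successor).
After deletion, J's parent is M.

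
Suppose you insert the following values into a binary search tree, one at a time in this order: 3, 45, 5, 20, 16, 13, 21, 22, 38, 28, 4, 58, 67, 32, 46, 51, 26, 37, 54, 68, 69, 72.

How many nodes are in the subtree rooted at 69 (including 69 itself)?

3: root
45: right child of 3 (depth 1)
5: left child of 45 (depth 2)
20: right child of 5 (depth 3)
16: left child of 20 (depth 4)
13: left child of 16 (depth 5)
21: right child of 20 (depth 4)
22: right child of 21 (depth 5)
38: right child of 22 (depth 6)
28: left child of 38 (depth 7)
4: left child of 5 (depth 3)
58: right child of 45 (depth 2)
67: right child of 58 (depth 3)
32: right child of 28 (depth 8)
46: left child of 58 (depth 3)
51: right child of 46 (depth 4)
26: left child of 28 (depth 8)
37: right child of 32 (depth 9)
54: right child of 51 (depth 5)
68: right child of 67 (depth 4)
69: right child of 68 (depth 5)
72: right child of 69 (depth 6)

Subtree rooted at 69 contains: 69, 72 — 2 nodes.

2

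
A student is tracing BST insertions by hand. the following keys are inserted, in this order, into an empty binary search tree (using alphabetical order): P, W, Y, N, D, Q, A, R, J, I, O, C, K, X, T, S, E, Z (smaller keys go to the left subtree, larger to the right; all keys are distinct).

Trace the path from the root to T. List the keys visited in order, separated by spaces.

P W Q R T

P: root
W: right child of P (depth 1)
Y: right child of W (depth 2)
N: left child of P (depth 1)
D: left child of N (depth 2)
Q: left child of W (depth 2)
A: left child of D (depth 3)
R: right child of Q (depth 3)
J: right child of D (depth 3)
I: left child of J (depth 4)
O: right child of N (depth 2)
C: right child of A (depth 4)
K: right child of J (depth 4)
X: left child of Y (depth 3)
T: right child of R (depth 4)
S: left child of T (depth 5)
E: left child of I (depth 5)
Z: right child of Y (depth 3)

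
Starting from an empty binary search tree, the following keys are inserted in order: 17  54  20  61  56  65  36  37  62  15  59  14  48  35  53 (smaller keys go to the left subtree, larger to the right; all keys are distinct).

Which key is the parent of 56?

17: root
54: right child of 17 (depth 1)
20: left child of 54 (depth 2)
61: right child of 54 (depth 2)
56: left child of 61 (depth 3)
65: right child of 61 (depth 3)
36: right child of 20 (depth 3)
37: right child of 36 (depth 4)
62: left child of 65 (depth 4)
15: left child of 17 (depth 1)
59: right child of 56 (depth 4)
14: left child of 15 (depth 2)
48: right child of 37 (depth 5)
35: left child of 36 (depth 4)
53: right child of 48 (depth 6)

61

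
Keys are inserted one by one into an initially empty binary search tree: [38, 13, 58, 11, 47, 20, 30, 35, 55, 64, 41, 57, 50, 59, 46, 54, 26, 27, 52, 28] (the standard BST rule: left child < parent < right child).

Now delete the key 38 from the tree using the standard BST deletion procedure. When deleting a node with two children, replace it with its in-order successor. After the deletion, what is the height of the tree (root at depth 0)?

6

38: root
13: left child of 38 (depth 1)
58: right child of 38 (depth 1)
11: left child of 13 (depth 2)
47: left child of 58 (depth 2)
20: right child of 13 (depth 2)
30: right child of 20 (depth 3)
35: right child of 30 (depth 4)
55: right child of 47 (depth 3)
64: right child of 58 (depth 2)
41: left child of 47 (depth 3)
57: right child of 55 (depth 4)
50: left child of 55 (depth 4)
59: left child of 64 (depth 3)
46: right child of 41 (depth 4)
54: right child of 50 (depth 5)
26: left child of 30 (depth 4)
27: right child of 26 (depth 5)
52: left child of 54 (depth 6)
28: right child of 27 (depth 6)

Delete 38 (two children — replace with in-order successor).
After deletion, deepest node is 52 at depth 6.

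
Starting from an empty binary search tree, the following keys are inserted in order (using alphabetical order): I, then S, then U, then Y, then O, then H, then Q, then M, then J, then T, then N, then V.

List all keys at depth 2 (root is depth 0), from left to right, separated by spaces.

Insert I: tree is empty, so I becomes the root.
Insert S: S > I → go right. Place as right child of I.
Insert U: U > I → go right; U > S → go right. Place as right child of S.
Insert Y: Y > I → go right; Y > S → go right; Y > U → go right. Place as right child of U.
Insert O: O > I → go right; O < S → go left. Place as left child of S.
Insert H: H < I → go left. Place as left child of I.
Insert Q: Q > I → go right; Q < S → go left; Q > O → go right. Place as right child of O.
Insert M: M > I → go right; M < S → go left; M < O → go left. Place as left child of O.
Insert J: J > I → go right; J < S → go left; J < O → go left; J < M → go left. Place as left child of M.
Insert T: T > I → go right; T > S → go right; T < U → go left. Place as left child of U.
Insert N: N > I → go right; N < S → go left; N < O → go left; N > M → go right. Place as right child of M.
Insert V: V > I → go right; V > S → go right; V > U → go right; V < Y → go left. Place as left child of Y.

O U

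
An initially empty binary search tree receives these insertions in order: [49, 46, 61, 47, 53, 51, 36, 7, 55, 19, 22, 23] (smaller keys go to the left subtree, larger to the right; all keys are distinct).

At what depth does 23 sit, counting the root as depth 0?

Insert 49: tree is empty, so 49 becomes the root.
Insert 46: 46 < 49 → go left. Place as left child of 49.
Insert 61: 61 > 49 → go right. Place as right child of 49.
Insert 47: 47 < 49 → go left; 47 > 46 → go right. Place as right child of 46.
Insert 53: 53 > 49 → go right; 53 < 61 → go left. Place as left child of 61.
Insert 51: 51 > 49 → go right; 51 < 61 → go left; 51 < 53 → go left. Place as left child of 53.
Insert 36: 36 < 49 → go left; 36 < 46 → go left. Place as left child of 46.
Insert 7: 7 < 49 → go left; 7 < 46 → go left; 7 < 36 → go left. Place as left child of 36.
Insert 55: 55 > 49 → go right; 55 < 61 → go left; 55 > 53 → go right. Place as right child of 53.
Insert 19: 19 < 49 → go left; 19 < 46 → go left; 19 < 36 → go left; 19 > 7 → go right. Place as right child of 7.
Insert 22: 22 < 49 → go left; 22 < 46 → go left; 22 < 36 → go left; 22 > 7 → go right; 22 > 19 → go right. Place as right child of 19.
Insert 23: 23 < 49 → go left; 23 < 46 → go left; 23 < 36 → go left; 23 > 7 → go right; 23 > 19 → go right; 23 > 22 → go right. Place as right child of 22.

Path to 23: 49 → 46 → 36 → 7 → 19 → 22 → 23, which is 6 edges.

6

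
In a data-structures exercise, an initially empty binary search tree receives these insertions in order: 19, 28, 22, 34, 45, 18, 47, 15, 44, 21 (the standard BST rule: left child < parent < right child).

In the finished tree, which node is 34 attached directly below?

28

Resulting structure (node: left, right):
  19: L=18, R=28
  28: L=22, R=34
  22: L=21, R=–
  34: L=–, R=45
  45: L=44, R=47
  18: L=15, R=–
  47: L=–, R=–
  15: L=–, R=–
  44: L=–, R=–
  21: L=–, R=–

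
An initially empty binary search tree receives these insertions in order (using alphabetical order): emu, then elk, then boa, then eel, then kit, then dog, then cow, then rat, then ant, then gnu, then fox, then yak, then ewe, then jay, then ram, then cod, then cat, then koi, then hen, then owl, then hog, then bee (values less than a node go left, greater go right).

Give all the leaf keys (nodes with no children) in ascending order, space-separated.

bee cat ewe hog owl yak

emu: root
elk: left child of emu (depth 1)
boa: left child of elk (depth 2)
eel: right child of boa (depth 3)
kit: right child of emu (depth 1)
dog: left child of eel (depth 4)
cow: left child of dog (depth 5)
rat: right child of kit (depth 2)
ant: left child of boa (depth 3)
gnu: left child of kit (depth 2)
fox: left child of gnu (depth 3)
yak: right child of rat (depth 3)
ewe: left child of fox (depth 4)
jay: right child of gnu (depth 3)
ram: left child of rat (depth 3)
cod: left child of cow (depth 6)
cat: left child of cod (depth 7)
koi: left child of ram (depth 4)
hen: left child of jay (depth 4)
owl: right child of koi (depth 5)
hog: right child of hen (depth 5)
bee: right child of ant (depth 4)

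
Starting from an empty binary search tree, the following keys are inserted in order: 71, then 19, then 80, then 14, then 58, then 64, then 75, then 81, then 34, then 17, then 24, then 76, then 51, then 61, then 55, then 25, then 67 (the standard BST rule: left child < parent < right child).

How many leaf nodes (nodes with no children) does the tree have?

Insert 71: tree is empty, so 71 becomes the root.
Insert 19: 19 < 71 → go left. Place as left child of 71.
Insert 80: 80 > 71 → go right. Place as right child of 71.
Insert 14: 14 < 71 → go left; 14 < 19 → go left. Place as left child of 19.
Insert 58: 58 < 71 → go left; 58 > 19 → go right. Place as right child of 19.
Insert 64: 64 < 71 → go left; 64 > 19 → go right; 64 > 58 → go right. Place as right child of 58.
Insert 75: 75 > 71 → go right; 75 < 80 → go left. Place as left child of 80.
Insert 81: 81 > 71 → go right; 81 > 80 → go right. Place as right child of 80.
Insert 34: 34 < 71 → go left; 34 > 19 → go right; 34 < 58 → go left. Place as left child of 58.
Insert 17: 17 < 71 → go left; 17 < 19 → go left; 17 > 14 → go right. Place as right child of 14.
Insert 24: 24 < 71 → go left; 24 > 19 → go right; 24 < 58 → go left; 24 < 34 → go left. Place as left child of 34.
Insert 76: 76 > 71 → go right; 76 < 80 → go left; 76 > 75 → go right. Place as right child of 75.
Insert 51: 51 < 71 → go left; 51 > 19 → go right; 51 < 58 → go left; 51 > 34 → go right. Place as right child of 34.
Insert 61: 61 < 71 → go left; 61 > 19 → go right; 61 > 58 → go right; 61 < 64 → go left. Place as left child of 64.
Insert 55: 55 < 71 → go left; 55 > 19 → go right; 55 < 58 → go left; 55 > 34 → go right; 55 > 51 → go right. Place as right child of 51.
Insert 25: 25 < 71 → go left; 25 > 19 → go right; 25 < 58 → go left; 25 < 34 → go left; 25 > 24 → go right. Place as right child of 24.
Insert 67: 67 < 71 → go left; 67 > 19 → go right; 67 > 58 → go right; 67 > 64 → go right. Place as right child of 64.

Leaves: 17, 25, 55, 61, 67, 76, 81 — 7 in total.

7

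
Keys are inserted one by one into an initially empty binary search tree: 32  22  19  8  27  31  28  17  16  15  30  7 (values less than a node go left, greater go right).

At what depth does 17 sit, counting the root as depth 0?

4

Insert 32: tree is empty, so 32 becomes the root.
Insert 22: 22 < 32 → go left. Place as left child of 32.
Insert 19: 19 < 32 → go left; 19 < 22 → go left. Place as left child of 22.
Insert 8: 8 < 32 → go left; 8 < 22 → go left; 8 < 19 → go left. Place as left child of 19.
Insert 27: 27 < 32 → go left; 27 > 22 → go right. Place as right child of 22.
Insert 31: 31 < 32 → go left; 31 > 22 → go right; 31 > 27 → go right. Place as right child of 27.
Insert 28: 28 < 32 → go left; 28 > 22 → go right; 28 > 27 → go right; 28 < 31 → go left. Place as left child of 31.
Insert 17: 17 < 32 → go left; 17 < 22 → go left; 17 < 19 → go left; 17 > 8 → go right. Place as right child of 8.
Insert 16: 16 < 32 → go left; 16 < 22 → go left; 16 < 19 → go left; 16 > 8 → go right; 16 < 17 → go left. Place as left child of 17.
Insert 15: 15 < 32 → go left; 15 < 22 → go left; 15 < 19 → go left; 15 > 8 → go right; 15 < 17 → go left; 15 < 16 → go left. Place as left child of 16.
Insert 30: 30 < 32 → go left; 30 > 22 → go right; 30 > 27 → go right; 30 < 31 → go left; 30 > 28 → go right. Place as right child of 28.
Insert 7: 7 < 32 → go left; 7 < 22 → go left; 7 < 19 → go left; 7 < 8 → go left. Place as left child of 8.

Path to 17: 32 → 22 → 19 → 8 → 17, which is 4 edges.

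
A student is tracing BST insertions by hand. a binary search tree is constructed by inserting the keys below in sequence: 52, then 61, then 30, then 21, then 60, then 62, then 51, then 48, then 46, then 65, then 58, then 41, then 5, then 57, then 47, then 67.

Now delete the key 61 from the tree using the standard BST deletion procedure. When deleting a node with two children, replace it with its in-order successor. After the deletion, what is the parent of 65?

62

Insert 52: tree is empty, so 52 becomes the root.
Insert 61: 61 > 52 → go right. Place as right child of 52.
Insert 30: 30 < 52 → go left. Place as left child of 52.
Insert 21: 21 < 52 → go left; 21 < 30 → go left. Place as left child of 30.
Insert 60: 60 > 52 → go right; 60 < 61 → go left. Place as left child of 61.
Insert 62: 62 > 52 → go right; 62 > 61 → go right. Place as right child of 61.
Insert 51: 51 < 52 → go left; 51 > 30 → go right. Place as right child of 30.
Insert 48: 48 < 52 → go left; 48 > 30 → go right; 48 < 51 → go left. Place as left child of 51.
Insert 46: 46 < 52 → go left; 46 > 30 → go right; 46 < 51 → go left; 46 < 48 → go left. Place as left child of 48.
Insert 65: 65 > 52 → go right; 65 > 61 → go right; 65 > 62 → go right. Place as right child of 62.
Insert 58: 58 > 52 → go right; 58 < 61 → go left; 58 < 60 → go left. Place as left child of 60.
Insert 41: 41 < 52 → go left; 41 > 30 → go right; 41 < 51 → go left; 41 < 48 → go left; 41 < 46 → go left. Place as left child of 46.
Insert 5: 5 < 52 → go left; 5 < 30 → go left; 5 < 21 → go left. Place as left child of 21.
Insert 57: 57 > 52 → go right; 57 < 61 → go left; 57 < 60 → go left; 57 < 58 → go left. Place as left child of 58.
Insert 47: 47 < 52 → go left; 47 > 30 → go right; 47 < 51 → go left; 47 < 48 → go left; 47 > 46 → go right. Place as right child of 46.
Insert 67: 67 > 52 → go right; 67 > 61 → go right; 67 > 62 → go right; 67 > 65 → go right. Place as right child of 65.

Delete 61 (two children — replace with in-order successor).
After deletion, 65's parent is 62.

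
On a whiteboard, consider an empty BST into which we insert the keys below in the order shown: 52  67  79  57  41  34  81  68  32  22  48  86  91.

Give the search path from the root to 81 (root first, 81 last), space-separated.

52 67 79 81

52: root
67: right child of 52 (depth 1)
79: right child of 67 (depth 2)
57: left child of 67 (depth 2)
41: left child of 52 (depth 1)
34: left child of 41 (depth 2)
81: right child of 79 (depth 3)
68: left child of 79 (depth 3)
32: left child of 34 (depth 3)
22: left child of 32 (depth 4)
48: right child of 41 (depth 2)
86: right child of 81 (depth 4)
91: right child of 86 (depth 5)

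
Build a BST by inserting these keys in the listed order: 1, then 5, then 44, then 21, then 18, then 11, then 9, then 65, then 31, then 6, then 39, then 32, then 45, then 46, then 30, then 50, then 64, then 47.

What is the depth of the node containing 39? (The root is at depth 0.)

5

1: root
5: right child of 1 (depth 1)
44: right child of 5 (depth 2)
21: left child of 44 (depth 3)
18: left child of 21 (depth 4)
11: left child of 18 (depth 5)
9: left child of 11 (depth 6)
65: right child of 44 (depth 3)
31: right child of 21 (depth 4)
6: left child of 9 (depth 7)
39: right child of 31 (depth 5)
32: left child of 39 (depth 6)
45: left child of 65 (depth 4)
46: right child of 45 (depth 5)
30: left child of 31 (depth 5)
50: right child of 46 (depth 6)
64: right child of 50 (depth 7)
47: left child of 50 (depth 7)

Path to 39: 1 → 5 → 44 → 21 → 31 → 39, which is 5 edges.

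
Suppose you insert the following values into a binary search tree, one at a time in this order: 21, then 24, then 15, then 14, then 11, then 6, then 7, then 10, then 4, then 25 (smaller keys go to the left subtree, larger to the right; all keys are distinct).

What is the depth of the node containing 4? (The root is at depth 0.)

Insert 21: tree is empty, so 21 becomes the root.
Insert 24: 24 > 21 → go right. Place as right child of 21.
Insert 15: 15 < 21 → go left. Place as left child of 21.
Insert 14: 14 < 21 → go left; 14 < 15 → go left. Place as left child of 15.
Insert 11: 11 < 21 → go left; 11 < 15 → go left; 11 < 14 → go left. Place as left child of 14.
Insert 6: 6 < 21 → go left; 6 < 15 → go left; 6 < 14 → go left; 6 < 11 → go left. Place as left child of 11.
Insert 7: 7 < 21 → go left; 7 < 15 → go left; 7 < 14 → go left; 7 < 11 → go left; 7 > 6 → go right. Place as right child of 6.
Insert 10: 10 < 21 → go left; 10 < 15 → go left; 10 < 14 → go left; 10 < 11 → go left; 10 > 6 → go right; 10 > 7 → go right. Place as right child of 7.
Insert 4: 4 < 21 → go left; 4 < 15 → go left; 4 < 14 → go left; 4 < 11 → go left; 4 < 6 → go left. Place as left child of 6.
Insert 25: 25 > 21 → go right; 25 > 24 → go right. Place as right child of 24.

Path to 4: 21 → 15 → 14 → 11 → 6 → 4, which is 5 edges.

5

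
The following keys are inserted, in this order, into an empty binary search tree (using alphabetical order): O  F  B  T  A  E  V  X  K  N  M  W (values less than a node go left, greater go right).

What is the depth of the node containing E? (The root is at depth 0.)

3

Resulting structure (node: left, right):
  O: L=F, R=T
  F: L=B, R=K
  B: L=A, R=E
  T: L=–, R=V
  A: L=–, R=–
  E: L=–, R=–
  V: L=–, R=X
  X: L=W, R=–
  K: L=–, R=N
  N: L=M, R=–
  M: L=–, R=–
  W: L=–, R=–

Path to E: O → F → B → E, which is 3 edges.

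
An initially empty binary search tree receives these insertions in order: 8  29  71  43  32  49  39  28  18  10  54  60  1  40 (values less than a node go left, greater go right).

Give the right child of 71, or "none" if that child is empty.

none

Insert 8: tree is empty, so 8 becomes the root.
Insert 29: 29 > 8 → go right. Place as right child of 8.
Insert 71: 71 > 8 → go right; 71 > 29 → go right. Place as right child of 29.
Insert 43: 43 > 8 → go right; 43 > 29 → go right; 43 < 71 → go left. Place as left child of 71.
Insert 32: 32 > 8 → go right; 32 > 29 → go right; 32 < 71 → go left; 32 < 43 → go left. Place as left child of 43.
Insert 49: 49 > 8 → go right; 49 > 29 → go right; 49 < 71 → go left; 49 > 43 → go right. Place as right child of 43.
Insert 39: 39 > 8 → go right; 39 > 29 → go right; 39 < 71 → go left; 39 < 43 → go left; 39 > 32 → go right. Place as right child of 32.
Insert 28: 28 > 8 → go right; 28 < 29 → go left. Place as left child of 29.
Insert 18: 18 > 8 → go right; 18 < 29 → go left; 18 < 28 → go left. Place as left child of 28.
Insert 10: 10 > 8 → go right; 10 < 29 → go left; 10 < 28 → go left; 10 < 18 → go left. Place as left child of 18.
Insert 54: 54 > 8 → go right; 54 > 29 → go right; 54 < 71 → go left; 54 > 43 → go right; 54 > 49 → go right. Place as right child of 49.
Insert 60: 60 > 8 → go right; 60 > 29 → go right; 60 < 71 → go left; 60 > 43 → go right; 60 > 49 → go right; 60 > 54 → go right. Place as right child of 54.
Insert 1: 1 < 8 → go left. Place as left child of 8.
Insert 40: 40 > 8 → go right; 40 > 29 → go right; 40 < 71 → go left; 40 < 43 → go left; 40 > 32 → go right; 40 > 39 → go right. Place as right child of 39.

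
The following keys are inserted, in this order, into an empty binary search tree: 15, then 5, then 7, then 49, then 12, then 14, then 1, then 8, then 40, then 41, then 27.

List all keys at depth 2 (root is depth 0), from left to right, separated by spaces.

Insert 15: tree is empty, so 15 becomes the root.
Insert 5: 5 < 15 → go left. Place as left child of 15.
Insert 7: 7 < 15 → go left; 7 > 5 → go right. Place as right child of 5.
Insert 49: 49 > 15 → go right. Place as right child of 15.
Insert 12: 12 < 15 → go left; 12 > 5 → go right; 12 > 7 → go right. Place as right child of 7.
Insert 14: 14 < 15 → go left; 14 > 5 → go right; 14 > 7 → go right; 14 > 12 → go right. Place as right child of 12.
Insert 1: 1 < 15 → go left; 1 < 5 → go left. Place as left child of 5.
Insert 8: 8 < 15 → go left; 8 > 5 → go right; 8 > 7 → go right; 8 < 12 → go left. Place as left child of 12.
Insert 40: 40 > 15 → go right; 40 < 49 → go left. Place as left child of 49.
Insert 41: 41 > 15 → go right; 41 < 49 → go left; 41 > 40 → go right. Place as right child of 40.
Insert 27: 27 > 15 → go right; 27 < 49 → go left; 27 < 40 → go left. Place as left child of 40.

1 7 40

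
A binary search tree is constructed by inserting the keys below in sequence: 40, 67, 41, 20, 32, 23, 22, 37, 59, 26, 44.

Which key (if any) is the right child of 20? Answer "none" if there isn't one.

32

40: root
67: right child of 40 (depth 1)
41: left child of 67 (depth 2)
20: left child of 40 (depth 1)
32: right child of 20 (depth 2)
23: left child of 32 (depth 3)
22: left child of 23 (depth 4)
37: right child of 32 (depth 3)
59: right child of 41 (depth 3)
26: right child of 23 (depth 4)
44: left child of 59 (depth 4)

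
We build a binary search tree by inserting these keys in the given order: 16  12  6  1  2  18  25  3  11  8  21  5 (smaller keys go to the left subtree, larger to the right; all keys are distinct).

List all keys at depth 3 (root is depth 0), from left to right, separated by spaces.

Resulting structure (node: left, right):
  16: L=12, R=18
  12: L=6, R=–
  6: L=1, R=11
  1: L=–, R=2
  2: L=–, R=3
  18: L=–, R=25
  25: L=21, R=–
  3: L=–, R=5
  11: L=8, R=–
  8: L=–, R=–
  21: L=–, R=–
  5: L=–, R=–

1 11 21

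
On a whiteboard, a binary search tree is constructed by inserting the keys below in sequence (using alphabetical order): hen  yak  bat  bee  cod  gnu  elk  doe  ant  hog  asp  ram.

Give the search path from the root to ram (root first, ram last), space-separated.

hen yak hog ram

Insert hen: tree is empty, so hen becomes the root.
Insert yak: yak > hen → go right. Place as right child of hen.
Insert bat: bat < hen → go left. Place as left child of hen.
Insert bee: bee < hen → go left; bee > bat → go right. Place as right child of bat.
Insert cod: cod < hen → go left; cod > bat → go right; cod > bee → go right. Place as right child of bee.
Insert gnu: gnu < hen → go left; gnu > bat → go right; gnu > bee → go right; gnu > cod → go right. Place as right child of cod.
Insert elk: elk < hen → go left; elk > bat → go right; elk > bee → go right; elk > cod → go right; elk < gnu → go left. Place as left child of gnu.
Insert doe: doe < hen → go left; doe > bat → go right; doe > bee → go right; doe > cod → go right; doe < gnu → go left; doe < elk → go left. Place as left child of elk.
Insert ant: ant < hen → go left; ant < bat → go left. Place as left child of bat.
Insert hog: hog > hen → go right; hog < yak → go left. Place as left child of yak.
Insert asp: asp < hen → go left; asp < bat → go left; asp > ant → go right. Place as right child of ant.
Insert ram: ram > hen → go right; ram < yak → go left; ram > hog → go right. Place as right child of hog.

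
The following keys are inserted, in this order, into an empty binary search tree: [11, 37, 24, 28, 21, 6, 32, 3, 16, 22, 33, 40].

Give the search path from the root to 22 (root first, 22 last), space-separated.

11 37 24 21 22

Resulting structure (node: left, right):
  11: L=6, R=37
  37: L=24, R=40
  24: L=21, R=28
  28: L=–, R=32
  21: L=16, R=22
  6: L=3, R=–
  32: L=–, R=33
  3: L=–, R=–
  16: L=–, R=–
  22: L=–, R=–
  33: L=–, R=–
  40: L=–, R=–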